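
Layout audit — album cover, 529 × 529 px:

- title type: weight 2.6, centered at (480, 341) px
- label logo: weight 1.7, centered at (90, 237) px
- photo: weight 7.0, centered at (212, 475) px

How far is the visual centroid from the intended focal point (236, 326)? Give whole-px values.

≈ 85 px

Σw = 2.6 + 1.7 + 7.0 = 11.3.
x-moment: 2.6·480 + 1.7·90 + 7.0·212 = 2885.0; centroid 2885.0/11.3 ≈ 255.31.
y-moment: 2.6·341 + 1.7·237 + 7.0·475 = 4614.5; centroid 4614.5/11.3 ≈ 408.36.
Relative to (236, 326): Δ = (19.31, 82.36); |Δ| = √(19.31² + 82.36²) ≈ 84.60.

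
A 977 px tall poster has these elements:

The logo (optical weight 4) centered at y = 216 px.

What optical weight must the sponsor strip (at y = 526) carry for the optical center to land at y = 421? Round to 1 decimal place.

w ≈ 7.8

The single fixed element contributes weight 4, moment 4·216 = 864.
Balance at y = 421 requires (864 + w·526) / (4 + w) = 421.
So w = (421·4 − 864)/(526 − 421) = 820/105 ≈ 7.81.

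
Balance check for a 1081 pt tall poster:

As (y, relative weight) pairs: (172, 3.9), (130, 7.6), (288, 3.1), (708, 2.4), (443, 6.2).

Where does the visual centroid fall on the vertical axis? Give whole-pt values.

Σw = 3.9 + 7.6 + 3.1 + 2.4 + 6.2 = 23.2.
y-moment: 3.9·172 + 7.6·130 + 3.1·288 + 2.4·708 + 6.2·443 = 6997.4; centroid 6997.4/23.2 ≈ 301.61.

y ≈ 302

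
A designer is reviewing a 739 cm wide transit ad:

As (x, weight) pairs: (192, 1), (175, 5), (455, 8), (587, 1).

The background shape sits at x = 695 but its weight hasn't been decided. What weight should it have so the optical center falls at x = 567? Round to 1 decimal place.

w ≈ 25.1

Known weights sum to 1 + 5 + 8 + 1 = 15; their moment is 1·192 + 5·175 + 8·455 + 1·587 = 5294.
For the centroid to hit 567: (5294 + w·695) / (15 + w) = 567.
So w = (567·15 − 5294)/(695 − 567) = 3211/128 ≈ 25.09.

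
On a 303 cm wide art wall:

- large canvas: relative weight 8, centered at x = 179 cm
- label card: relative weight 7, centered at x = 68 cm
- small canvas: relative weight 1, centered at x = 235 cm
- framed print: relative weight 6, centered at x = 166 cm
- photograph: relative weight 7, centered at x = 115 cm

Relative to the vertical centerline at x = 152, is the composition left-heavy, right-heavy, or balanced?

Total weight = 8 + 7 + 1 + 6 + 7 = 29.
x-moment: 8·179 + 7·68 + 1·235 + 6·166 + 7·115 = 3944; centroid 3944/29 ≈ 136.00.
136.0 vs midline 152 → left-heavy.

left-heavy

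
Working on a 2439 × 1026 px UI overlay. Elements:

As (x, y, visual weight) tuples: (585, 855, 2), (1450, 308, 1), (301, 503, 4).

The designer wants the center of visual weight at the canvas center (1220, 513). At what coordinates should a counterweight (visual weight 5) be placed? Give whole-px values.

With the counterweight, Σw becomes 2 + 1 + 4 + 5 = 12.
x: need Σw·x = 12·1220 = 14640. Existing = 2·585 + 1·1450 + 4·301 = 3824. Remainder 10816 / 5 ≈ 2163.20.
y: need Σw·y = 12·513 = 6156. Existing = 2·855 + 1·308 + 4·503 = 4030. Remainder 2126 / 5 ≈ 425.20.

(2163, 425)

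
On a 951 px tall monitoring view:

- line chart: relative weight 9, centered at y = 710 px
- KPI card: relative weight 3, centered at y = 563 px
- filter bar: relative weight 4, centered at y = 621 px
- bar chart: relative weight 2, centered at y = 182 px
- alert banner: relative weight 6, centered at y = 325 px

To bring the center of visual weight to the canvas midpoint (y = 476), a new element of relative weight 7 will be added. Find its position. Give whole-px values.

With the new element, Σw becomes 9 + 3 + 4 + 2 + 6 + 7 = 31.
y: need Σw·y = 31·476 = 14756. Existing = 9·710 + 3·563 + 4·621 + 2·182 + 6·325 = 12877. Remainder 1879 / 7 ≈ 268.43.

y ≈ 268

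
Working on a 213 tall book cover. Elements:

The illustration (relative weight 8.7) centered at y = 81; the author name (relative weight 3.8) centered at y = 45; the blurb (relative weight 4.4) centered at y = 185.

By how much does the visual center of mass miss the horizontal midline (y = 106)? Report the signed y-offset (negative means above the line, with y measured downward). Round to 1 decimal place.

≈ -6.0

Σw = 8.7 + 3.8 + 4.4 = 16.9.
y-moment: 8.7·81 + 3.8·45 + 4.4·185 = 1689.7; centroid 1689.7/16.9 ≈ 99.98.
Difference: 99.98 − 106 ≈ -6.02.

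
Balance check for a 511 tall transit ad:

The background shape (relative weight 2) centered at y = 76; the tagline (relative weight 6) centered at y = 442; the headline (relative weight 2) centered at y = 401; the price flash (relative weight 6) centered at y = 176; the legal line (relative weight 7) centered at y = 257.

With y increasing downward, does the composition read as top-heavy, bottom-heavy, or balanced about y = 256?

bottom-heavy

Weights sum to 2 + 6 + 2 + 6 + 7 = 23.
Σw·y = 2·76 + 6·442 + 2·401 + 6·176 + 7·257 = 6461, so ȳ = 6461/23 ≈ 280.91.
280.9 vs midline 256 → bottom-heavy.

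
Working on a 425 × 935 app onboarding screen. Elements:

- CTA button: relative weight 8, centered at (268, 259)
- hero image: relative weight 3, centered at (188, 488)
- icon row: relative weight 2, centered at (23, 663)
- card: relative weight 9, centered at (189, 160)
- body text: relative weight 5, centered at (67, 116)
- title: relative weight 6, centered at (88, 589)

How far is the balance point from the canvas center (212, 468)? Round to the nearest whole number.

≈ 161

Total weight = 8 + 3 + 2 + 9 + 5 + 6 = 33.
Σw·x = 8·268 + 3·188 + 2·23 + 9·189 + 5·67 + 6·88 = 5318, so x̄ = 5318/33 ≈ 161.15.
Σw·y = 8·259 + 3·488 + 2·663 + 9·160 + 5·116 + 6·589 = 10416, so ȳ = 10416/33 ≈ 315.64.
Relative to (212, 468): Δ = (-50.85, -152.36); |Δ| = √(-50.85² + -152.36²) ≈ 160.62.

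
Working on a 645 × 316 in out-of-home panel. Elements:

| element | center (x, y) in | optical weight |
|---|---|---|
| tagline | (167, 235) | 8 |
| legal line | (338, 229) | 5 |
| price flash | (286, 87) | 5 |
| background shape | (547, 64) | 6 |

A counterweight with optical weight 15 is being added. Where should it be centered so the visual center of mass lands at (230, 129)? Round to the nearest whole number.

With the counterweight, Σw becomes 8 + 5 + 5 + 6 + 15 = 39.
x: target moment 39×230 = 8970; current 8·167 + 5·338 + 5·286 + 6·547 = 7738; the counterweight supplies 1232, so x = 1232/15 ≈ 82.13.
y: target moment 39×129 = 5031; current 8·235 + 5·229 + 5·87 + 6·64 = 3844; the counterweight supplies 1187, so y = 1187/15 ≈ 79.13.

(82, 79)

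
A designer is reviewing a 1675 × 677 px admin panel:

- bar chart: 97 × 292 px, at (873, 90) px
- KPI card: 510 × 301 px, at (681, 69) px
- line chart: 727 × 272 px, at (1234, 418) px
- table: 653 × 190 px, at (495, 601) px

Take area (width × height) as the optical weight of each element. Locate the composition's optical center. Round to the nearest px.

Areas: bar chart 97·292 = 28324, KPI card 510·301 = 153510, line chart 727·272 = 197744, table 653·190 = 124070. Total weight = 503648.
x-moment: 28324·873 + 153510·681 + 197744·1234 + 124070·495 = 434697908; centroid 434697908/503648 ≈ 863.10.
y-moment: 28324·90 + 153510·69 + 197744·418 + 124070·601 = 170364412; centroid 170364412/503648 ≈ 338.26.

(863, 338)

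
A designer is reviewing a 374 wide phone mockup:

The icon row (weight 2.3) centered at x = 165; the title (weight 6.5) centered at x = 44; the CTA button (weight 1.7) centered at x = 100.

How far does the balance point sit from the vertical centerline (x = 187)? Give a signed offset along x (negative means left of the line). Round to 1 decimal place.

≈ -107.4

Σw = 2.3 + 6.5 + 1.7 = 10.5.
x: (2.3·165 + 6.5·44 + 1.7·100) / 10.5 = 835.5 / 10.5 ≈ 79.57
Difference: 79.57 − 187 ≈ -107.43.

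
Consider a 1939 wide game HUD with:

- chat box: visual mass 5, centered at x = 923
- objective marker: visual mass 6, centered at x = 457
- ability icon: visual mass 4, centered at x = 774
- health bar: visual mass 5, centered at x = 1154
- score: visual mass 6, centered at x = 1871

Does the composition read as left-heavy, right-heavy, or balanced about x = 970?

right-heavy

Total weight = 5 + 6 + 4 + 5 + 6 = 26.
Σw·x = 5·923 + 6·457 + 4·774 + 5·1154 + 6·1871 = 27449, so x̄ = 27449/26 ≈ 1055.73.
1055.7 vs midline 970 → right-heavy.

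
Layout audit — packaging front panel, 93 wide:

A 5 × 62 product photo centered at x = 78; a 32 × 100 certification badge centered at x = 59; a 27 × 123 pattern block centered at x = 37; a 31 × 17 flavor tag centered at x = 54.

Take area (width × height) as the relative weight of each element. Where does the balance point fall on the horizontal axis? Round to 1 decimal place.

Areas: product photo 5·62 = 310, certification badge 32·100 = 3200, pattern block 27·123 = 3321, flavor tag 31·17 = 527. Total weight = 7358.
x-moment: 310·78 + 3200·59 + 3321·37 + 527·54 = 364315; centroid 364315/7358 ≈ 49.51.

x ≈ 49.5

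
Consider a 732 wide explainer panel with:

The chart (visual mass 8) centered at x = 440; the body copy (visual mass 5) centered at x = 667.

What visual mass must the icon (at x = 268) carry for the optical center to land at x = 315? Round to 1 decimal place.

Existing Σw = 13 (8 + 5); existing moment 8·440 + 5·667 = 6855.
Set Σw·x/Σw = 315: (6855 + 268w) = 315·(13 + w).
Solving: w = (315·13 − 6855) / (268 − 315) = -2760 / -47 ≈ 58.72.

w ≈ 58.7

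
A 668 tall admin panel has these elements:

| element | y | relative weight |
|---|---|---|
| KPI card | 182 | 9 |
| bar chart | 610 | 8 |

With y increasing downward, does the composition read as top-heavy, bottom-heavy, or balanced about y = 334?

Σw = 9 + 8 = 17.
y: (9·182 + 8·610) / 17 = 6518 / 17 ≈ 383.41
383.4 vs midline 334 → bottom-heavy.

bottom-heavy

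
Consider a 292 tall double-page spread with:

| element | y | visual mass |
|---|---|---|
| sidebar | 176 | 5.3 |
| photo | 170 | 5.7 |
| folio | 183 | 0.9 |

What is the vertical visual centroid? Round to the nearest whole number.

y ≈ 174

Total weight = 5.3 + 5.7 + 0.9 = 11.9.
y-moment: 5.3·176 + 5.7·170 + 0.9·183 = 2066.5; centroid 2066.5/11.9 ≈ 173.66.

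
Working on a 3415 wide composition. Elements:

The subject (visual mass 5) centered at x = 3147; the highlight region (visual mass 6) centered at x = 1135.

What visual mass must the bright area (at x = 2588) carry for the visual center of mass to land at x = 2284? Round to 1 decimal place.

w ≈ 8.5

Existing Σw = 11 (5 + 6); existing moment 5·3147 + 6·1135 = 22545.
Balance at x = 2284 requires (22545 + w·2588) / (11 + w) = 2284.
Solving: w = (2284·11 − 22545) / (2588 − 2284) = 2579 / 304 ≈ 8.48.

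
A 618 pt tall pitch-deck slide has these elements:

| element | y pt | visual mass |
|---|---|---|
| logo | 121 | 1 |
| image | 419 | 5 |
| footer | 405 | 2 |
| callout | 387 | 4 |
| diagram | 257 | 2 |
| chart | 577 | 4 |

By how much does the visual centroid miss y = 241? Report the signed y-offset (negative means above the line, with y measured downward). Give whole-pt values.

Σw = 1 + 5 + 2 + 4 + 2 + 4 = 18.
y: (1·121 + 5·419 + 2·405 + 4·387 + 2·257 + 4·577) / 18 = 7396 / 18 ≈ 410.89
Difference: 410.89 − 241 ≈ 169.89.

≈ 170 pt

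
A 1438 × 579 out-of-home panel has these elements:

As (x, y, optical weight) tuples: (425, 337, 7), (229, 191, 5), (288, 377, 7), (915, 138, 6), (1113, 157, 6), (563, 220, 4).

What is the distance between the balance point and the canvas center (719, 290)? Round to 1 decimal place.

Weights sum to 7 + 5 + 7 + 6 + 6 + 4 = 35.
Σw·x = 20556; x̄ = 20556/35 ≈ 587.31.
Σw·y = 8603; ȳ = 8603/35 ≈ 245.80.
Offset from (719, 290): Δx ≈ -131.69, Δy ≈ -44.20; distance = √(Δx² + Δy²) ≈ 138.91.

≈ 138.9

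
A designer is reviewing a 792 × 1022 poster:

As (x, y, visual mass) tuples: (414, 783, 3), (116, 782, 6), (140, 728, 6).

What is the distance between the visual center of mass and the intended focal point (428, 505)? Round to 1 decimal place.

≈ 352.5

Weights sum to 3 + 6 + 6 = 15.
Σw·x = 3·414 + 6·116 + 6·140 = 2778, so x̄ = 2778/15 ≈ 185.20.
Σw·y = 3·783 + 6·782 + 6·728 = 11409, so ȳ = 11409/15 ≈ 760.60.
Relative to (428, 505): Δ = (-242.80, 255.60); |Δ| = √(-242.80² + 255.60²) ≈ 352.54.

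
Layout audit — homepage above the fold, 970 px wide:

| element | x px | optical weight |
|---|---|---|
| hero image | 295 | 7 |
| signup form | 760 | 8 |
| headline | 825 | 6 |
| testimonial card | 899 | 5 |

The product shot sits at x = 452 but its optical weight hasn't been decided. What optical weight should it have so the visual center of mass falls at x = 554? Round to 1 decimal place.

Fixed elements: Σw = 7 + 8 + 6 + 5 = 26, Σw·x = 7·295 + 8·760 + 6·825 + 5·899 = 17590.
For the centroid to hit 554: (17590 + w·452) / (26 + w) = 554.
So w = (554·26 − 17590)/(452 − 554) = -3186/-102 ≈ 31.24.

w ≈ 31.2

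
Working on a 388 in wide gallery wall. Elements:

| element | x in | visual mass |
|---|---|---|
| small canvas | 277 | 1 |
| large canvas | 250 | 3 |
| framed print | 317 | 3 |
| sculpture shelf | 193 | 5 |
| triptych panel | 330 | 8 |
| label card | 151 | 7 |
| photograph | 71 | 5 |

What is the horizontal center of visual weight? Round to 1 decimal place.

Weights sum to 1 + 3 + 3 + 5 + 8 + 7 + 5 = 32.
Σw·x = 6995; x̄ = 6995/32 ≈ 218.59.

x ≈ 218.6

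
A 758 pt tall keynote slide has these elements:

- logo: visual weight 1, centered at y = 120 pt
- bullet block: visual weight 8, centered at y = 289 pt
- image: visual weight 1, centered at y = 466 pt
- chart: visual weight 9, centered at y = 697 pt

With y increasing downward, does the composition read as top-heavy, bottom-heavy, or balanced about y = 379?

bottom-heavy

Weights sum to 1 + 8 + 1 + 9 = 19.
Σw·y = 1·120 + 8·289 + 1·466 + 9·697 = 9171, so ȳ = 9171/19 ≈ 482.68.
482.7 vs midline 379 → bottom-heavy.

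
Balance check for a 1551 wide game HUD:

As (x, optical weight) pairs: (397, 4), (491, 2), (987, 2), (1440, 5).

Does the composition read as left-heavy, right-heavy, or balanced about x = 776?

Σw = 4 + 2 + 2 + 5 = 13.
Σw·x = 4·397 + 2·491 + 2·987 + 5·1440 = 11744, so x̄ = 11744/13 ≈ 903.38.
903.4 lies right of the midline 776, so the layout is right-heavy.

right-heavy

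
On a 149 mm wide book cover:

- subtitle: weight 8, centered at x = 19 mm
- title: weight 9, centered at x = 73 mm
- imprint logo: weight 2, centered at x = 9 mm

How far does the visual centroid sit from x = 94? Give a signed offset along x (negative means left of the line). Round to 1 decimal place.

≈ -50.5 mm

Total weight = 8 + 9 + 2 = 19.
x-moment: 8·19 + 9·73 + 2·9 = 827; centroid 827/19 ≈ 43.53.
Offset from x = 94: 43.53 − 94 ≈ -50.47.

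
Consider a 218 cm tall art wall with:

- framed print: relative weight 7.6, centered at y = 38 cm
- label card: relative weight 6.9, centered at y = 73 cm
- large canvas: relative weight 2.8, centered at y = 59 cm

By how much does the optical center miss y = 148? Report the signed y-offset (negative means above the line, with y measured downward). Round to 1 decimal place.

Σw = 7.6 + 6.9 + 2.8 = 17.3.
Σw·y = 7.6·38 + 6.9·73 + 2.8·59 = 957.7, so ȳ = 957.7/17.3 ≈ 55.36.
Difference: 55.36 − 148 ≈ -92.64.

≈ -92.6 cm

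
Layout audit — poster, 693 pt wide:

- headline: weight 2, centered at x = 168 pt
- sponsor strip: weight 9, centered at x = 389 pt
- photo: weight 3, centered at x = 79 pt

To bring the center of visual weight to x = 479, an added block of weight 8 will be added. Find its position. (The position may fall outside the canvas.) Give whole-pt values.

x ≈ 808

With the added block, Σw becomes 2 + 9 + 3 + 8 = 22.
Along x: (4074 + 8·x) / 22 = 479 (existing moment 2·168 + 9·389 + 3·79 = 4074) ⇒ x = (10538 − 4074) / 8 ≈ 808.00.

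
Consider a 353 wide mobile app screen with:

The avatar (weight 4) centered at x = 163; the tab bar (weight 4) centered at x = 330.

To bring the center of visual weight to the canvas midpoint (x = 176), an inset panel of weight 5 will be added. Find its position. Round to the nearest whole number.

x ≈ 63

New total weight: (4 + 4) + 5 = 13.
x: need Σw·x = 13·176 = 2288. Existing = 4·163 + 4·330 = 1972. Remainder 316 / 5 ≈ 63.20.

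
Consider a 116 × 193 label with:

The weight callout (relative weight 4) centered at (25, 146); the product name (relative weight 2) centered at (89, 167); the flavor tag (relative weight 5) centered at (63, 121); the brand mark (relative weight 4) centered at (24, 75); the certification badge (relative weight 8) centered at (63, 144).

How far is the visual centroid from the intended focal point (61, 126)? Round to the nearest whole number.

Σw = 4 + 2 + 5 + 4 + 8 = 23.
Σw·x = 4·25 + 2·89 + 5·63 + 4·24 + 8·63 = 1193, so x̄ = 1193/23 ≈ 51.87.
Σw·y = 4·146 + 2·167 + 5·121 + 4·75 + 8·144 = 2975, so ȳ = 2975/23 ≈ 129.35.
From (61, 126): dx = -9.13, dy = 3.35, so the distance is √(dx²+dy²) ≈ 9.72.

≈ 10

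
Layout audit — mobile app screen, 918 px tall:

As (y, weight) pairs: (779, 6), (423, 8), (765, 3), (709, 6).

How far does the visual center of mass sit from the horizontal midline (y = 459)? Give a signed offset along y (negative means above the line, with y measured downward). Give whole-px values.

≈ 176 px

Σw = 6 + 8 + 3 + 6 = 23.
Σw·y = 6·779 + 8·423 + 3·765 + 6·709 = 14607, so ȳ = 14607/23 ≈ 635.09.
Against y = 459, that's 635.09 − 459 = 176.09.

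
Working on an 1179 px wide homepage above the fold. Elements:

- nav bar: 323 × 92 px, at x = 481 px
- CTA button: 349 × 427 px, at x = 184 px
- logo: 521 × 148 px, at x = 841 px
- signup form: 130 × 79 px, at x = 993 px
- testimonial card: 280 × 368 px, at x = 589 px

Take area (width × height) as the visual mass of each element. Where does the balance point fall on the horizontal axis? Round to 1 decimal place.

Areas: nav bar 323·92 = 29716, CTA button 349·427 = 149023, logo 521·148 = 77108, signup form 130·79 = 10270, testimonial card 280·368 = 103040. Total weight = 369157.
Σw·x = 29716·481 + 149023·184 + 77108·841 + 10270·993 + 103040·589 = 177450126, so x̄ = 177450126/369157 ≈ 480.69.

x ≈ 480.7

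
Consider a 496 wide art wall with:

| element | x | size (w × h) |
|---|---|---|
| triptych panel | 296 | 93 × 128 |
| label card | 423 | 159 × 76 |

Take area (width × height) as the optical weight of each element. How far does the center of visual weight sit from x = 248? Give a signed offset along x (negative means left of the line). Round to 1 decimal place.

Taking area as weight: triptych panel 93·128 = 11904, label card 159·76 = 12084. Sum 23988.
x: (11904·296 + 12084·423) / 23988 = 8635116 / 23988 ≈ 359.98
Against x = 248, that's 359.98 − 248 = 111.98.

≈ 112.0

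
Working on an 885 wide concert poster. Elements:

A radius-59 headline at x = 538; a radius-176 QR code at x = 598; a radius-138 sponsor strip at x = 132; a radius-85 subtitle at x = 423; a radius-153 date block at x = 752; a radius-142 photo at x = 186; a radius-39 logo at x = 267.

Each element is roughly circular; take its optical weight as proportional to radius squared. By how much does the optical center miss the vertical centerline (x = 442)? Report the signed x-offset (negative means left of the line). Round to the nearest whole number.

≈ 9

r² weights: headline 59² = 3481, QR code 176² = 30976, sponsor strip 138² = 19044, subtitle 85² = 7225, date block 153² = 23409, photo 142² = 20164, logo 39² = 1521. Total = 105820.
x: moment 47726588 / weight 105820 ≈ 451.02
Offset from x = 442: 451.02 − 442 ≈ 9.02.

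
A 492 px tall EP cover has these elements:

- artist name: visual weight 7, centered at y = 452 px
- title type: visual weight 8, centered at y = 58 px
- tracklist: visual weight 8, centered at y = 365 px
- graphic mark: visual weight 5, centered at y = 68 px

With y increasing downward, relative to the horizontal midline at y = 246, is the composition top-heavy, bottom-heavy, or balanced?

Total weight = 7 + 8 + 8 + 5 = 28.
y: (7·452 + 8·58 + 8·365 + 5·68) / 28 = 6888 / 28 ≈ 246.00
The centroid 246.00 matches the midline at 246, so the layout is balanced.

balanced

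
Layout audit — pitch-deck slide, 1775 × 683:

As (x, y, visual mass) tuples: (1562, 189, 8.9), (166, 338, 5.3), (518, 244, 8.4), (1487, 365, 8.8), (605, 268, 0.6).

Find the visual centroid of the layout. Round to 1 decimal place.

(1018.2, 278.0)

Weights sum to 8.9 + 5.3 + 8.4 + 8.8 + 0.6 = 32.0.
Σw·x = 8.9·1562 + 5.3·166 + 8.4·518 + 8.8·1487 + 0.6·605 = 32581.4, so x̄ = 32581.4/32.0 ≈ 1018.17.
Σw·y = 8.9·189 + 5.3·338 + 8.4·244 + 8.8·365 + 0.6·268 = 8895.9, so ȳ = 8895.9/32.0 ≈ 278.00.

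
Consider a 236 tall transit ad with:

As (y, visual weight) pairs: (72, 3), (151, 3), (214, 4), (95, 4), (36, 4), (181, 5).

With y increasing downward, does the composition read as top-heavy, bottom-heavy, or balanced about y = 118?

bottom-heavy

Total weight = 3 + 3 + 4 + 4 + 4 + 5 = 23.
y-moment: 3·72 + 3·151 + 4·214 + 4·95 + 4·36 + 5·181 = 2954; centroid 2954/23 ≈ 128.43.
Since 128.4 is below (larger y than) 118, the composition reads bottom-heavy.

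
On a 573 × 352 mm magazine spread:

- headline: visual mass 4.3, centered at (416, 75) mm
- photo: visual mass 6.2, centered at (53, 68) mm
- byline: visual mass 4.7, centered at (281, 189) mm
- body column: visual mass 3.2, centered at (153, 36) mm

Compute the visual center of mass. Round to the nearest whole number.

(213, 95)

Weights sum to 4.3 + 6.2 + 4.7 + 3.2 = 18.4.
Σw·x = 4.3·416 + 6.2·53 + 4.7·281 + 3.2·153 = 3927.7, so x̄ = 3927.7/18.4 ≈ 213.46.
Σw·y = 4.3·75 + 6.2·68 + 4.7·189 + 3.2·36 = 1747.6, so ȳ = 1747.6/18.4 ≈ 94.98.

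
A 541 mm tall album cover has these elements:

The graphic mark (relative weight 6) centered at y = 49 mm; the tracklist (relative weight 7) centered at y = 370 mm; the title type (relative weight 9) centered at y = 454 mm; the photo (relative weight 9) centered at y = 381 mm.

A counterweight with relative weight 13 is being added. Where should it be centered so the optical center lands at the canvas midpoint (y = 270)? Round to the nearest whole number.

y ≈ 114

With the counterweight, Σw becomes 6 + 7 + 9 + 9 + 13 = 44.
Along y: (10399 + 13·y) / 44 = 270 (existing moment 6·49 + 7·370 + 9·454 + 9·381 = 10399) ⇒ y = (11880 − 10399) / 13 ≈ 113.92.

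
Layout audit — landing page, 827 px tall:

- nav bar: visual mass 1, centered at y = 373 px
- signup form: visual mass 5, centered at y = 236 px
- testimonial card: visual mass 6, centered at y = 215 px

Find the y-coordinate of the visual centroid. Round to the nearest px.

Weights sum to 1 + 5 + 6 = 12.
y: (1·373 + 5·236 + 6·215) / 12 = 2843 / 12 ≈ 236.92

y ≈ 237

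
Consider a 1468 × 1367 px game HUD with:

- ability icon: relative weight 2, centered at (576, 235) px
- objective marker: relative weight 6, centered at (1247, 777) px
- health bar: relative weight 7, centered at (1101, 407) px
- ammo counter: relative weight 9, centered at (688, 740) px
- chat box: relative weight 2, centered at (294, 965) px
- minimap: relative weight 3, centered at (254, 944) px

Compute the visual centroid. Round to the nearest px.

(824, 669)

Σw = 2 + 6 + 7 + 9 + 2 + 3 = 29.
x: (2·576 + 6·1247 + 7·1101 + 9·688 + 2·294 + 3·254) / 29 = 23883 / 29 ≈ 823.55
y: (2·235 + 6·777 + 7·407 + 9·740 + 2·965 + 3·944) / 29 = 19403 / 29 ≈ 669.07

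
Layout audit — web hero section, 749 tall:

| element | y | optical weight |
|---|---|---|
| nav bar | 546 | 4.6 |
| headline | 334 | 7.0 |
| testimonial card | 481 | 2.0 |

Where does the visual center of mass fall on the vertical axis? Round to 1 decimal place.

y ≈ 427.3

Weights sum to 4.6 + 7.0 + 2.0 = 13.6.
y-moment: 4.6·546 + 7.0·334 + 2.0·481 = 5811.6; centroid 5811.6/13.6 ≈ 427.32.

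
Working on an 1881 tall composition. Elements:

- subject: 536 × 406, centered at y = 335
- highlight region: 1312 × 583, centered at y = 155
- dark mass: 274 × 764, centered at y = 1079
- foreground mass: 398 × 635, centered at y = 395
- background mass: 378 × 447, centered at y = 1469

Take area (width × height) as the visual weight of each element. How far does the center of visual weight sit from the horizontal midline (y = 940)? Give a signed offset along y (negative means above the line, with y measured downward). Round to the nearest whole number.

≈ -466

Taking area as weight: subject 536·406 = 217616, highlight region 1312·583 = 764896, dark mass 274·764 = 209336, foreground mass 398·635 = 252730, background mass 378·447 = 168966. Sum 1613544.
y-moment: 217616·335 + 764896·155 + 209336·1079 + 252730·395 + 168966·1469 = 765373188; centroid 765373188/1613544 ≈ 474.34.
Difference: 474.34 − 940 ≈ -465.66.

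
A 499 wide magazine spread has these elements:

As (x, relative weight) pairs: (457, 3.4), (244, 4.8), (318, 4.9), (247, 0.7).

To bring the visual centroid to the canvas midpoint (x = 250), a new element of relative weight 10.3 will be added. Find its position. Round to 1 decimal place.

x ≈ 152.3

With the new element, Σw becomes 3.4 + 4.8 + 4.9 + 0.7 + 10.3 = 24.1.
x: target moment 24.1×250 = 6025.0; current 3.4·457 + 4.8·244 + 4.9·318 + 0.7·247 = 4456.1; the new element supplies 1568.9, so x = 1568.9/10.3 ≈ 152.32.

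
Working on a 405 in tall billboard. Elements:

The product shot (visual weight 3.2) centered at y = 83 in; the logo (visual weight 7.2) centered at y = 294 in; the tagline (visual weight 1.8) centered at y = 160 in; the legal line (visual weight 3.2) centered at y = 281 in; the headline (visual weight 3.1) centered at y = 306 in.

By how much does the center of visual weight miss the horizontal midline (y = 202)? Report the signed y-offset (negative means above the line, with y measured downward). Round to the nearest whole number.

≈ 42 in

Σw = 3.2 + 7.2 + 1.8 + 3.2 + 3.1 = 18.5.
y-moment: 3.2·83 + 7.2·294 + 1.8·160 + 3.2·281 + 3.1·306 = 4518.2; centroid 4518.2/18.5 ≈ 244.23.
Difference: 244.23 − 202 ≈ 42.23.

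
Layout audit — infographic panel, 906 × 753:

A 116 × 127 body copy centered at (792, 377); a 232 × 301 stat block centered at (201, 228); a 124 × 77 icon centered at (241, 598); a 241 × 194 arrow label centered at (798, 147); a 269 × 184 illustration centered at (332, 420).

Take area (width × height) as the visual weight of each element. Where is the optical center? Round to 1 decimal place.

(429.4, 288.1)

Taking area as weight: body copy 116·127 = 14732, stat block 232·301 = 69832, icon 124·77 = 9548, arrow label 241·194 = 46754, illustration 269·184 = 49496. Sum 190362.
Σw·x = 14732·792 + 69832·201 + 9548·241 + 46754·798 + 49496·332 = 81747408, so x̄ = 81747408/190362 ≈ 429.43.
Σw·y = 14732·377 + 69832·228 + 9548·598 + 46754·147 + 49496·420 = 54846522, so ȳ = 54846522/190362 ≈ 288.12.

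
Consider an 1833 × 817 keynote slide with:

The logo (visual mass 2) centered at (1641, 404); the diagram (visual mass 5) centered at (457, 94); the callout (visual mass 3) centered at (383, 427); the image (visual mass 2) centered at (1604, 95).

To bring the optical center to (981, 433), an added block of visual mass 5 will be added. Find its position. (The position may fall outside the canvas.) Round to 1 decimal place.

(1350.6, 922.4)

With the added block, Σw becomes 2 + 5 + 3 + 2 + 5 = 17.
x: target moment 17×981 = 16677; current 2·1641 + 5·457 + 3·383 + 2·1604 = 9924; the added block supplies 6753, so x = 6753/5 ≈ 1350.60.
y: target moment 17×433 = 7361; current 2·404 + 5·94 + 3·427 + 2·95 = 2749; the added block supplies 4612, so y = 4612/5 ≈ 922.40.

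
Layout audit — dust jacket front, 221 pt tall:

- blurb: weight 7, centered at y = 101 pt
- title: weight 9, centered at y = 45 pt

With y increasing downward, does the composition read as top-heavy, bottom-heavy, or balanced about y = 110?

top-heavy

Weights sum to 7 + 9 = 16.
y-moment: 7·101 + 9·45 = 1112; centroid 1112/16 ≈ 69.50.
69.5 vs midline 110 → top-heavy.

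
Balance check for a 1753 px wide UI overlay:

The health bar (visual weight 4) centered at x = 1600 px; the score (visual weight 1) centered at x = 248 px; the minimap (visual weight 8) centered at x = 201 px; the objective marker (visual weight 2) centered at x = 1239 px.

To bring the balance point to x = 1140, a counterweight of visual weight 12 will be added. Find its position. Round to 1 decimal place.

New total weight: (4 + 1 + 8 + 2) + 12 = 27.
Along x: (10734 + 12·x) / 27 = 1140 (existing moment 4·1600 + 1·248 + 8·201 + 2·1239 = 10734) ⇒ x = (30780 − 10734) / 12 ≈ 1670.50.

x ≈ 1670.5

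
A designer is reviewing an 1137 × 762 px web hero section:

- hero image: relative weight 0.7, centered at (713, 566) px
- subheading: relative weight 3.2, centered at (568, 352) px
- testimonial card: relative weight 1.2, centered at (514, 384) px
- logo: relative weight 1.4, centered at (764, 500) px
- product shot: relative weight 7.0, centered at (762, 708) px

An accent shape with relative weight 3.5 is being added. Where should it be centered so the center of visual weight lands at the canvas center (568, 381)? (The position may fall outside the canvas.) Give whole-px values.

New total weight: (0.7 + 3.2 + 1.2 + 1.4 + 7.0) + 3.5 = 17.0.
x: need Σw·x = 17.0·568 = 9656.0. Existing = 0.7·713 + 3.2·568 + 1.2·514 + 1.4·764 + 7.0·762 = 9337.1. Remainder 318.9 / 3.5 ≈ 91.11.
y: need Σw·y = 17.0·381 = 6477.0. Existing = 0.7·566 + 3.2·352 + 1.2·384 + 1.4·500 + 7.0·708 = 7639.4. Remainder -1162.4 / 3.5 ≈ -332.11.

(91, -332)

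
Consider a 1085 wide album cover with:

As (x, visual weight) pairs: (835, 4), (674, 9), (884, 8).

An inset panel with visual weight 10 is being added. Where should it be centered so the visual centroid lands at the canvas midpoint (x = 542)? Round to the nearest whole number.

x ≈ 32

After adding the inset panel, total weight = 4 + 9 + 8 + 10 = 31.
x: need Σw·x = 31·542 = 16802. Existing = 4·835 + 9·674 + 8·884 = 16478. Remainder 324 / 10 ≈ 32.40.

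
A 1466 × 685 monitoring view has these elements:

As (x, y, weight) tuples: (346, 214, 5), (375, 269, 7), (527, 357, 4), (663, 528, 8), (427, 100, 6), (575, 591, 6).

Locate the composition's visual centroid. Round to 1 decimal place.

Σw = 5 + 7 + 4 + 8 + 6 + 6 = 36.
Σw·x = 17779; x̄ = 17779/36 ≈ 493.86.
y: moment 12751 / weight 36 ≈ 354.19

(493.9, 354.2)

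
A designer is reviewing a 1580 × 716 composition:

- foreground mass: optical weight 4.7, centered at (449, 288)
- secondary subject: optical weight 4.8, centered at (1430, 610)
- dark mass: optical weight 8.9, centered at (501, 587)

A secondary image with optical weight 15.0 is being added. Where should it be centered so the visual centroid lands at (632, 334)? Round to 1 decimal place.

After adding the secondary image, total weight = 4.7 + 4.8 + 8.9 + 15.0 = 33.4.
Along x: (13433.2 + 15.0·x) / 33.4 = 632 (existing moment 4.7·449 + 4.8·1430 + 8.9·501 = 13433.2) ⇒ x = (21108.8 − 13433.2) / 15.0 ≈ 511.71.
Along y: (9505.9 + 15.0·y) / 33.4 = 334 (existing moment 4.7·288 + 4.8·610 + 8.9·587 = 9505.9) ⇒ y = (11155.6 − 9505.9) / 15.0 ≈ 109.98.

(511.7, 110.0)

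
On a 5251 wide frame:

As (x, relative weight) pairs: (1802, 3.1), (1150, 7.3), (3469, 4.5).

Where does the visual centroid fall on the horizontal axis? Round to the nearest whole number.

x ≈ 1986

Weights sum to 3.1 + 7.3 + 4.5 = 14.9.
x-moment: 3.1·1802 + 7.3·1150 + 4.5·3469 = 29591.7; centroid 29591.7/14.9 ≈ 1986.02.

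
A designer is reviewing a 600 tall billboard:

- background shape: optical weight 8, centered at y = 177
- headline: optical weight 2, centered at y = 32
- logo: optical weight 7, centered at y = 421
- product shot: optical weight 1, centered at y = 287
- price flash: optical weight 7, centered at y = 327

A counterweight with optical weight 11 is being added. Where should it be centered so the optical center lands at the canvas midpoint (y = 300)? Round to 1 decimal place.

y ≈ 345.2

With the counterweight, Σw becomes 8 + 2 + 7 + 1 + 7 + 11 = 36.
y: need Σw·y = 36·300 = 10800. Existing = 8·177 + 2·32 + 7·421 + 1·287 + 7·327 = 7003. Remainder 3797 / 11 ≈ 345.18.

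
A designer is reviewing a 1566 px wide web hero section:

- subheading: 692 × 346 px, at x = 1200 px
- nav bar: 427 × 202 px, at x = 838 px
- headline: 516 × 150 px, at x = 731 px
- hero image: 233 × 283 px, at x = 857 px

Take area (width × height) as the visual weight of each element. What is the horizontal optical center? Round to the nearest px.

Taking area as weight: subheading 692·346 = 239432, nav bar 427·202 = 86254, headline 516·150 = 77400, hero image 233·283 = 65939. Sum 469025.
x: (239432·1200 + 86254·838 + 77400·731 + 65939·857) / 469025 = 472688375 / 469025 ≈ 1007.81

x ≈ 1008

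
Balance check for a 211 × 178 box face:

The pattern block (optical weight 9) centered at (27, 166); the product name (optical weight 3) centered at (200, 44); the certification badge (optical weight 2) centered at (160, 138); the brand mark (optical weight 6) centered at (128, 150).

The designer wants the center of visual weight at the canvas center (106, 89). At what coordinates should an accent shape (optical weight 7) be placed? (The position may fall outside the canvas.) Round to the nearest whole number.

(133, -57)

New total weight: (9 + 3 + 2 + 6) + 7 = 27.
x: target moment 27×106 = 2862; current 9·27 + 3·200 + 2·160 + 6·128 = 1931; the accent shape supplies 931, so x = 931/7 ≈ 133.00.
y: target moment 27×89 = 2403; current 9·166 + 3·44 + 2·138 + 6·150 = 2802; the accent shape supplies -399, so y = -399/7 ≈ -57.00.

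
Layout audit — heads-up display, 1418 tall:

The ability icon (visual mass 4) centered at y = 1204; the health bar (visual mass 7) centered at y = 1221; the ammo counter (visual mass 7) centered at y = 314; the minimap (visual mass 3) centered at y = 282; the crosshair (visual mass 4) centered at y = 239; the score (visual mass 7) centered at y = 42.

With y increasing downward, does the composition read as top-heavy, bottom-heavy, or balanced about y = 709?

Total weight = 4 + 7 + 7 + 3 + 4 + 7 = 32.
y: moment 17657 / weight 32 ≈ 551.78
551.8 vs midline 709 → top-heavy.

top-heavy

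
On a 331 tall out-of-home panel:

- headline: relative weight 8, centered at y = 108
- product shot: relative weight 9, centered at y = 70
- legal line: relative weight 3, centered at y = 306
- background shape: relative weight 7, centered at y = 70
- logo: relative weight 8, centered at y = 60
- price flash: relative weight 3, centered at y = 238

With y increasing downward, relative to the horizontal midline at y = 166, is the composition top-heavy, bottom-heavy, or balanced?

Total weight = 8 + 9 + 3 + 7 + 8 + 3 = 38.
Σw·y = 4096; ȳ = 4096/38 ≈ 107.79.
107.8 vs midline 166 → top-heavy.

top-heavy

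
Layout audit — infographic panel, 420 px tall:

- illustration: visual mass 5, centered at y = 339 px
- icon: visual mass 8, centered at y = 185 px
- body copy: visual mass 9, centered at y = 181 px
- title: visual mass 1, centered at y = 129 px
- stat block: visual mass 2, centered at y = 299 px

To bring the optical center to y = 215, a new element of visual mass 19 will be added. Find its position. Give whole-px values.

After adding the new element, total weight = 5 + 8 + 9 + 1 + 2 + 19 = 44.
y: need Σw·y = 44·215 = 9460. Existing = 5·339 + 8·185 + 9·181 + 1·129 + 2·299 = 5531. Remainder 3929 / 19 ≈ 206.79.

y ≈ 207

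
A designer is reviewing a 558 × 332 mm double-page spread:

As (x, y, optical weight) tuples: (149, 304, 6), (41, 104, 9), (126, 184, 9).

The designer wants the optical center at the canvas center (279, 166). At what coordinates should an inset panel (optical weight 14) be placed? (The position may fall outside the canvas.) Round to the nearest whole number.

New total weight: (6 + 9 + 9) + 14 = 38.
x: target moment 38×279 = 10602; current 6·149 + 9·41 + 9·126 = 2397; the inset panel supplies 8205, so x = 8205/14 ≈ 586.07.
y: target moment 38×166 = 6308; current 6·304 + 9·104 + 9·184 = 4416; the inset panel supplies 1892, so y = 1892/14 ≈ 135.14.

(586, 135)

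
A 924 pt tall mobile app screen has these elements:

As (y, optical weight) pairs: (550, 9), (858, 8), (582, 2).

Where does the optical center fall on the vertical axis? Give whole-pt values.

y ≈ 683

Weights sum to 9 + 8 + 2 = 19.
y-moment: 9·550 + 8·858 + 2·582 = 12978; centroid 12978/19 ≈ 683.05.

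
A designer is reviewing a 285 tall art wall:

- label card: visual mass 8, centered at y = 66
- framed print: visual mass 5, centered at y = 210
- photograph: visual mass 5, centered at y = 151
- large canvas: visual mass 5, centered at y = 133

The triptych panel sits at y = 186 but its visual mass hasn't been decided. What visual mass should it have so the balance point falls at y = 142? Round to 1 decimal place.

w ≈ 6.1

Fixed elements: Σw = 8 + 5 + 5 + 5 = 23, Σw·y = 8·66 + 5·210 + 5·151 + 5·133 = 2998.
Balance at y = 142 requires (2998 + w·186) / (23 + w) = 142.
Rearranging, w·(186 − 142) = 142·23 − 2998 = 268, so w ≈ 268/44 = 6.09.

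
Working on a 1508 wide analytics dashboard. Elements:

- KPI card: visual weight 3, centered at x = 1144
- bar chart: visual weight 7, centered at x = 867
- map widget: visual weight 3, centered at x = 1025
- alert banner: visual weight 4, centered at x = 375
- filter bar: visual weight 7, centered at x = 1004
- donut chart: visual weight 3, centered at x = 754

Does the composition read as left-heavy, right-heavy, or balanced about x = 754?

right-heavy

Weights sum to 3 + 7 + 3 + 4 + 7 + 3 = 27.
Σw·x = 23366; x̄ = 23366/27 ≈ 865.41.
Since 865.4 is right of 754, the composition reads right-heavy.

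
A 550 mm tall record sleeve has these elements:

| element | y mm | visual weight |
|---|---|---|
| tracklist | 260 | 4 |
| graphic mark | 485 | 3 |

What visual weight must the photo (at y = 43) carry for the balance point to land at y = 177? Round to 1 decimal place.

w ≈ 9.4

Existing Σw = 7 (4 + 3); existing moment 4·260 + 3·485 = 2495.
Set Σw·y/Σw = 177: (2495 + 43w) = 177·(7 + w).
So w = (177·7 − 2495)/(43 − 177) = -1256/-134 ≈ 9.37.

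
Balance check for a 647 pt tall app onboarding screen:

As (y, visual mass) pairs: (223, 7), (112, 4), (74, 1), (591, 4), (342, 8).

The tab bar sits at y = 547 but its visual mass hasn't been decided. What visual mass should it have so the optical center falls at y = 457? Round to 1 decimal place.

w ≈ 42.1

Known weights sum to 7 + 4 + 1 + 4 + 8 = 24; their moment is 7·223 + 4·112 + 1·74 + 4·591 + 8·342 = 7183.
Set Σw·y/Σw = 457: (7183 + 547w) = 457·(24 + w).
Solving: w = (457·24 − 7183) / (547 − 457) = 3785 / 90 ≈ 42.06.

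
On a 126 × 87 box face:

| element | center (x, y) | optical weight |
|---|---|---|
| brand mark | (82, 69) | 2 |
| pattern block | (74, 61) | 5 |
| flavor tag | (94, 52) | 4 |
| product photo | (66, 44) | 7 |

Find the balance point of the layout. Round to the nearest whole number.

Total weight = 2 + 5 + 4 + 7 = 18.
x-moment: 2·82 + 5·74 + 4·94 + 7·66 = 1372; centroid 1372/18 ≈ 76.22.
y-moment: 2·69 + 5·61 + 4·52 + 7·44 = 959; centroid 959/18 ≈ 53.28.

(76, 53)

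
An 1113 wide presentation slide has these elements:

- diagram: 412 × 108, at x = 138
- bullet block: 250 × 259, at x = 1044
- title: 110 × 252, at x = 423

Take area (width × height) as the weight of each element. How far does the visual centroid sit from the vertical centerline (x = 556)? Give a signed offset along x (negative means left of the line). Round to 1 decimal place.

Taking area as weight: diagram 412·108 = 44496, bullet block 250·259 = 64750, title 110·252 = 27720. Sum 136966.
x-moment: 44496·138 + 64750·1044 + 27720·423 = 85465008; centroid 85465008/136966 ≈ 623.99.
Difference: 623.99 − 556 ≈ 67.99.

≈ 68.0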